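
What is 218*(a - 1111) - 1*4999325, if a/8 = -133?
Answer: -5473475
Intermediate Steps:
a = -1064 (a = 8*(-133) = -1064)
218*(a - 1111) - 1*4999325 = 218*(-1064 - 1111) - 1*4999325 = 218*(-2175) - 4999325 = -474150 - 4999325 = -5473475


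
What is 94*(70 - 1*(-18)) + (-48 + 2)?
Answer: 8226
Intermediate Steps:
94*(70 - 1*(-18)) + (-48 + 2) = 94*(70 + 18) - 46 = 94*88 - 46 = 8272 - 46 = 8226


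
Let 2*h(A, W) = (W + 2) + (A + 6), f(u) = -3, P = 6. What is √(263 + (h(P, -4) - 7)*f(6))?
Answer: √269 ≈ 16.401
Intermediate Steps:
h(A, W) = 4 + A/2 + W/2 (h(A, W) = ((W + 2) + (A + 6))/2 = ((2 + W) + (6 + A))/2 = (8 + A + W)/2 = 4 + A/2 + W/2)
√(263 + (h(P, -4) - 7)*f(6)) = √(263 + ((4 + (½)*6 + (½)*(-4)) - 7)*(-3)) = √(263 + ((4 + 3 - 2) - 7)*(-3)) = √(263 + (5 - 7)*(-3)) = √(263 - 2*(-3)) = √(263 + 6) = √269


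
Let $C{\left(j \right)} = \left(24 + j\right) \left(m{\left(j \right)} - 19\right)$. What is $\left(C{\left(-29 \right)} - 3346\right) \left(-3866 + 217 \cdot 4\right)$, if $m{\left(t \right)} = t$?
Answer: $9311788$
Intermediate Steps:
$C{\left(j \right)} = \left(-19 + j\right) \left(24 + j\right)$ ($C{\left(j \right)} = \left(24 + j\right) \left(j - 19\right) = \left(24 + j\right) \left(-19 + j\right) = \left(-19 + j\right) \left(24 + j\right)$)
$\left(C{\left(-29 \right)} - 3346\right) \left(-3866 + 217 \cdot 4\right) = \left(\left(-456 + \left(-29\right)^{2} + 5 \left(-29\right)\right) - 3346\right) \left(-3866 + 217 \cdot 4\right) = \left(\left(-456 + 841 - 145\right) - 3346\right) \left(-3866 + 868\right) = \left(240 - 3346\right) \left(-2998\right) = \left(-3106\right) \left(-2998\right) = 9311788$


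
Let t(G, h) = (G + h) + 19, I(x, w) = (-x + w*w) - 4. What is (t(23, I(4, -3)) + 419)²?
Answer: 213444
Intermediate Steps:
I(x, w) = -4 + w² - x (I(x, w) = (-x + w²) - 4 = (w² - x) - 4 = -4 + w² - x)
t(G, h) = 19 + G + h
(t(23, I(4, -3)) + 419)² = ((19 + 23 + (-4 + (-3)² - 1*4)) + 419)² = ((19 + 23 + (-4 + 9 - 4)) + 419)² = ((19 + 23 + 1) + 419)² = (43 + 419)² = 462² = 213444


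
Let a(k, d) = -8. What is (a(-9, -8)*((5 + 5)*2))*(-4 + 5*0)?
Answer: 640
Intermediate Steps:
(a(-9, -8)*((5 + 5)*2))*(-4 + 5*0) = (-8*(5 + 5)*2)*(-4 + 5*0) = (-80*2)*(-4 + 0) = -8*20*(-4) = -160*(-4) = 640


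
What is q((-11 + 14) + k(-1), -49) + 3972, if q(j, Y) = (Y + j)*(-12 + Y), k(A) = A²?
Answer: 6717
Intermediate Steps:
q(j, Y) = (-12 + Y)*(Y + j)
q((-11 + 14) + k(-1), -49) + 3972 = ((-49)² - 12*(-49) - 12*((-11 + 14) + (-1)²) - 49*((-11 + 14) + (-1)²)) + 3972 = (2401 + 588 - 12*(3 + 1) - 49*(3 + 1)) + 3972 = (2401 + 588 - 12*4 - 49*4) + 3972 = (2401 + 588 - 48 - 196) + 3972 = 2745 + 3972 = 6717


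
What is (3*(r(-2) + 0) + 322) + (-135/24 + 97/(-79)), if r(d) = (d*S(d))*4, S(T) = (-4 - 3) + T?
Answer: 335685/632 ≈ 531.15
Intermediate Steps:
S(T) = -7 + T
r(d) = 4*d*(-7 + d) (r(d) = (d*(-7 + d))*4 = 4*d*(-7 + d))
(3*(r(-2) + 0) + 322) + (-135/24 + 97/(-79)) = (3*(4*(-2)*(-7 - 2) + 0) + 322) + (-135/24 + 97/(-79)) = (3*(4*(-2)*(-9) + 0) + 322) + (-135*1/24 + 97*(-1/79)) = (3*(72 + 0) + 322) + (-45/8 - 97/79) = (3*72 + 322) - 4331/632 = (216 + 322) - 4331/632 = 538 - 4331/632 = 335685/632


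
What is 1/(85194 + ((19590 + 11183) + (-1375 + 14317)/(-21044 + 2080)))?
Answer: 9482/1099592623 ≈ 8.6232e-6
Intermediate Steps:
1/(85194 + ((19590 + 11183) + (-1375 + 14317)/(-21044 + 2080))) = 1/(85194 + (30773 + 12942/(-18964))) = 1/(85194 + (30773 + 12942*(-1/18964))) = 1/(85194 + (30773 - 6471/9482)) = 1/(85194 + 291783115/9482) = 1/(1099592623/9482) = 9482/1099592623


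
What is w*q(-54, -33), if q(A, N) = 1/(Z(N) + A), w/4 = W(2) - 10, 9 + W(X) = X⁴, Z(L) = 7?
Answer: 12/47 ≈ 0.25532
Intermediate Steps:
W(X) = -9 + X⁴
w = -12 (w = 4*((-9 + 2⁴) - 10) = 4*((-9 + 16) - 10) = 4*(7 - 10) = 4*(-3) = -12)
q(A, N) = 1/(7 + A)
w*q(-54, -33) = -12/(7 - 54) = -12/(-47) = -12*(-1/47) = 12/47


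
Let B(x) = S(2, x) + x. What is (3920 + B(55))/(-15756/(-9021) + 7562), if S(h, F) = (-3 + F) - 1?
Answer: 6053091/11372093 ≈ 0.53228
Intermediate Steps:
S(h, F) = -4 + F
B(x) = -4 + 2*x (B(x) = (-4 + x) + x = -4 + 2*x)
(3920 + B(55))/(-15756/(-9021) + 7562) = (3920 + (-4 + 2*55))/(-15756/(-9021) + 7562) = (3920 + (-4 + 110))/(-15756*(-1/9021) + 7562) = (3920 + 106)/(5252/3007 + 7562) = 4026/(22744186/3007) = 4026*(3007/22744186) = 6053091/11372093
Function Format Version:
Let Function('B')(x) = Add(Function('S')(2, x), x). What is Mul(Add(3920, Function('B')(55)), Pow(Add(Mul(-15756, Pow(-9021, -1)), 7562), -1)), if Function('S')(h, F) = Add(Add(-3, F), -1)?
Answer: Rational(6053091, 11372093) ≈ 0.53228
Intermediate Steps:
Function('S')(h, F) = Add(-4, F)
Function('B')(x) = Add(-4, Mul(2, x)) (Function('B')(x) = Add(Add(-4, x), x) = Add(-4, Mul(2, x)))
Mul(Add(3920, Function('B')(55)), Pow(Add(Mul(-15756, Pow(-9021, -1)), 7562), -1)) = Mul(Add(3920, Add(-4, Mul(2, 55))), Pow(Add(Mul(-15756, Pow(-9021, -1)), 7562), -1)) = Mul(Add(3920, Add(-4, 110)), Pow(Add(Mul(-15756, Rational(-1, 9021)), 7562), -1)) = Mul(Add(3920, 106), Pow(Add(Rational(5252, 3007), 7562), -1)) = Mul(4026, Pow(Rational(22744186, 3007), -1)) = Mul(4026, Rational(3007, 22744186)) = Rational(6053091, 11372093)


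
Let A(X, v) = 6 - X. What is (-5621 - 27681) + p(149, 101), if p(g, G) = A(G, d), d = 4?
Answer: -33397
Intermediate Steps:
p(g, G) = 6 - G
(-5621 - 27681) + p(149, 101) = (-5621 - 27681) + (6 - 1*101) = -33302 + (6 - 101) = -33302 - 95 = -33397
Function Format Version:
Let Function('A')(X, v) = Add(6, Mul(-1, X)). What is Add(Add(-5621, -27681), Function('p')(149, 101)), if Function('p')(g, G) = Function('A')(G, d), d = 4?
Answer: -33397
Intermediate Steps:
Function('p')(g, G) = Add(6, Mul(-1, G))
Add(Add(-5621, -27681), Function('p')(149, 101)) = Add(Add(-5621, -27681), Add(6, Mul(-1, 101))) = Add(-33302, Add(6, -101)) = Add(-33302, -95) = -33397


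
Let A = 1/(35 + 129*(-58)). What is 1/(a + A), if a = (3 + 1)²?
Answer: 7447/119151 ≈ 0.062500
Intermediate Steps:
a = 16 (a = 4² = 16)
A = -1/7447 (A = 1/(35 - 7482) = 1/(-7447) = -1/7447 ≈ -0.00013428)
1/(a + A) = 1/(16 - 1/7447) = 1/(119151/7447) = 7447/119151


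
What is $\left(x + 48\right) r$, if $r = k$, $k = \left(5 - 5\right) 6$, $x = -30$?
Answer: $0$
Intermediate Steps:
$k = 0$ ($k = 0 \cdot 6 = 0$)
$r = 0$
$\left(x + 48\right) r = \left(-30 + 48\right) 0 = 18 \cdot 0 = 0$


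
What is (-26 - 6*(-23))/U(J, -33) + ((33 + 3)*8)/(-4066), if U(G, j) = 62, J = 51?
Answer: 109384/63023 ≈ 1.7356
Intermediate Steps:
(-26 - 6*(-23))/U(J, -33) + ((33 + 3)*8)/(-4066) = (-26 - 6*(-23))/62 + ((33 + 3)*8)/(-4066) = (-26 + 138)*(1/62) + (36*8)*(-1/4066) = 112*(1/62) + 288*(-1/4066) = 56/31 - 144/2033 = 109384/63023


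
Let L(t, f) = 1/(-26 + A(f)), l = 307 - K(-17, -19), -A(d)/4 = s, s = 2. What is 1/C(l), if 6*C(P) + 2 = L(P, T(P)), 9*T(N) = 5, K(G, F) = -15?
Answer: -68/23 ≈ -2.9565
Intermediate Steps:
A(d) = -8 (A(d) = -4*2 = -8)
T(N) = 5/9 (T(N) = (1/9)*5 = 5/9)
l = 322 (l = 307 - 1*(-15) = 307 + 15 = 322)
L(t, f) = -1/34 (L(t, f) = 1/(-26 - 8) = 1/(-34) = -1/34)
C(P) = -23/68 (C(P) = -1/3 + (1/6)*(-1/34) = -1/3 - 1/204 = -23/68)
1/C(l) = 1/(-23/68) = -68/23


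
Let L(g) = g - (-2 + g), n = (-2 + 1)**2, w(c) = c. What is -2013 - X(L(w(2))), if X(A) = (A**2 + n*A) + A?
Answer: -2021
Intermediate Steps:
n = 1 (n = (-1)**2 = 1)
L(g) = 2 (L(g) = g + (2 - g) = 2)
X(A) = A**2 + 2*A (X(A) = (A**2 + 1*A) + A = (A**2 + A) + A = (A + A**2) + A = A**2 + 2*A)
-2013 - X(L(w(2))) = -2013 - 2*(2 + 2) = -2013 - 2*4 = -2013 - 1*8 = -2013 - 8 = -2021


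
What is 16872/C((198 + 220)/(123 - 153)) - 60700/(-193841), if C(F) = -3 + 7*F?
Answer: -12241436170/73078057 ≈ -167.51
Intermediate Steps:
16872/C((198 + 220)/(123 - 153)) - 60700/(-193841) = 16872/(-3 + 7*((198 + 220)/(123 - 153))) - 60700/(-193841) = 16872/(-3 + 7*(418/(-30))) - 60700*(-1/193841) = 16872/(-3 + 7*(418*(-1/30))) + 60700/193841 = 16872/(-3 + 7*(-209/15)) + 60700/193841 = 16872/(-3 - 1463/15) + 60700/193841 = 16872/(-1508/15) + 60700/193841 = 16872*(-15/1508) + 60700/193841 = -63270/377 + 60700/193841 = -12241436170/73078057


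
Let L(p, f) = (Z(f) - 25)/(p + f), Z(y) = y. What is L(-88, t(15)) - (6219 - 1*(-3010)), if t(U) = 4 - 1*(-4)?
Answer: -738303/80 ≈ -9228.8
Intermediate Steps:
t(U) = 8 (t(U) = 4 + 4 = 8)
L(p, f) = (-25 + f)/(f + p) (L(p, f) = (f - 25)/(p + f) = (-25 + f)/(f + p))
L(-88, t(15)) - (6219 - 1*(-3010)) = (-25 + 8)/(8 - 88) - (6219 - 1*(-3010)) = -17/(-80) - (6219 + 3010) = -1/80*(-17) - 1*9229 = 17/80 - 9229 = -738303/80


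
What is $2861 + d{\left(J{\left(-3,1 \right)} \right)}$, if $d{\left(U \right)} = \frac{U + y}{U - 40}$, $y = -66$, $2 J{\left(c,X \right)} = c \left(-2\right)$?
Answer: $\frac{105920}{37} \approx 2862.7$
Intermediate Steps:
$J{\left(c,X \right)} = - c$ ($J{\left(c,X \right)} = \frac{c \left(-2\right)}{2} = \frac{\left(-2\right) c}{2} = - c$)
$d{\left(U \right)} = \frac{-66 + U}{-40 + U}$ ($d{\left(U \right)} = \frac{U - 66}{U - 40} = \frac{-66 + U}{-40 + U}$)
$2861 + d{\left(J{\left(-3,1 \right)} \right)} = 2861 + \frac{-66 - -3}{-40 - -3} = 2861 + \frac{-66 + 3}{-40 + 3} = 2861 + \frac{1}{-37} \left(-63\right) = 2861 - - \frac{63}{37} = 2861 + \frac{63}{37} = \frac{105920}{37}$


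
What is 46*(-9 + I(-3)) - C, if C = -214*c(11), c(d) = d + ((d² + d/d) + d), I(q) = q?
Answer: 30264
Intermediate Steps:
c(d) = 1 + d² + 2*d (c(d) = d + ((d² + 1) + d) = d + ((1 + d²) + d) = d + (1 + d + d²) = 1 + d² + 2*d)
C = -30816 (C = -214*(1 + 11² + 2*11) = -214*(1 + 121 + 22) = -214*144 = -30816)
46*(-9 + I(-3)) - C = 46*(-9 - 3) - 1*(-30816) = 46*(-12) + 30816 = -552 + 30816 = 30264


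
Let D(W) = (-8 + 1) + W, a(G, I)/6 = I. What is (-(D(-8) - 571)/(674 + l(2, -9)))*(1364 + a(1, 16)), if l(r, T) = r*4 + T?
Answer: 855560/673 ≈ 1271.3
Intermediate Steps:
a(G, I) = 6*I
D(W) = -7 + W
l(r, T) = T + 4*r (l(r, T) = 4*r + T = T + 4*r)
(-(D(-8) - 571)/(674 + l(2, -9)))*(1364 + a(1, 16)) = (-((-7 - 8) - 571)/(674 + (-9 + 4*2)))*(1364 + 6*16) = (-(-15 - 571)/(674 + (-9 + 8)))*(1364 + 96) = -(-586)/(674 - 1)*1460 = -(-586)/673*1460 = -1*(-586/673)*1460 = (586/673)*1460 = 855560/673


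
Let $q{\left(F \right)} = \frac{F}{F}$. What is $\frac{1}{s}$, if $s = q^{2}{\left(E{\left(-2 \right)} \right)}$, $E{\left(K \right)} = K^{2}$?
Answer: $1$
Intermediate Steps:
$q{\left(F \right)} = 1$
$s = 1$ ($s = 1^{2} = 1$)
$\frac{1}{s} = 1^{-1} = 1$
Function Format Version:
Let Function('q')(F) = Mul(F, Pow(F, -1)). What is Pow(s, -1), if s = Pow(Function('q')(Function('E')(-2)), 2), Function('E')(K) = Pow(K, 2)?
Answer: 1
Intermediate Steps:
Function('q')(F) = 1
s = 1 (s = Pow(1, 2) = 1)
Pow(s, -1) = Pow(1, -1) = 1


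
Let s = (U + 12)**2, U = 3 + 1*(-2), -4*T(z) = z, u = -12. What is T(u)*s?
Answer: 507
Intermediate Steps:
T(z) = -z/4
U = 1 (U = 3 - 2 = 1)
s = 169 (s = (1 + 12)**2 = 13**2 = 169)
T(u)*s = -1/4*(-12)*169 = 3*169 = 507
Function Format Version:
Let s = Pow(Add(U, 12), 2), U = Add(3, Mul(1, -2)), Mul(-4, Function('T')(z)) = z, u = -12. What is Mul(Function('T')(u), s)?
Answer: 507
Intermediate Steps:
Function('T')(z) = Mul(Rational(-1, 4), z)
U = 1 (U = Add(3, -2) = 1)
s = 169 (s = Pow(Add(1, 12), 2) = Pow(13, 2) = 169)
Mul(Function('T')(u), s) = Mul(Mul(Rational(-1, 4), -12), 169) = Mul(3, 169) = 507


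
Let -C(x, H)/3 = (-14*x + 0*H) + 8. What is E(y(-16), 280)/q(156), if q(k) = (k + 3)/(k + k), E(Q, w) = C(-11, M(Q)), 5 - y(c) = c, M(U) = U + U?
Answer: -50544/53 ≈ -953.66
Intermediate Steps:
M(U) = 2*U
y(c) = 5 - c
C(x, H) = -24 + 42*x (C(x, H) = -3*((-14*x + 0*H) + 8) = -3*((-14*x + 0) + 8) = -3*(-14*x + 8) = -3*(8 - 14*x) = -24 + 42*x)
E(Q, w) = -486 (E(Q, w) = -24 + 42*(-11) = -24 - 462 = -486)
q(k) = (3 + k)/(2*k) (q(k) = (3 + k)/((2*k)) = (3 + k)*(1/(2*k)) = (3 + k)/(2*k))
E(y(-16), 280)/q(156) = -486*312/(3 + 156) = -486/((1/2)*(1/156)*159) = -486/53/104 = -486*104/53 = -50544/53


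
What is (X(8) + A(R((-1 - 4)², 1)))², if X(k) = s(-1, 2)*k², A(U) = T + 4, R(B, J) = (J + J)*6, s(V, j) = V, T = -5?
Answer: 4225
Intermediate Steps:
R(B, J) = 12*J (R(B, J) = (2*J)*6 = 12*J)
A(U) = -1 (A(U) = -5 + 4 = -1)
X(k) = -k²
(X(8) + A(R((-1 - 4)², 1)))² = (-1*8² - 1)² = (-1*64 - 1)² = (-64 - 1)² = (-65)² = 4225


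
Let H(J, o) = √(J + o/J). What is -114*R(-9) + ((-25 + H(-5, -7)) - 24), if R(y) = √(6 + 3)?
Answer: -391 + 3*I*√10/5 ≈ -391.0 + 1.8974*I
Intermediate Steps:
R(y) = 3 (R(y) = √9 = 3)
-114*R(-9) + ((-25 + H(-5, -7)) - 24) = -114*3 + ((-25 + √(-5 - 7/(-5))) - 24) = -342 + ((-25 + √(-5 - 7*(-⅕))) - 24) = -342 + ((-25 + √(-5 + 7/5)) - 24) = -342 + ((-25 + √(-18/5)) - 24) = -342 + ((-25 + 3*I*√10/5) - 24) = -342 + (-49 + 3*I*√10/5) = -391 + 3*I*√10/5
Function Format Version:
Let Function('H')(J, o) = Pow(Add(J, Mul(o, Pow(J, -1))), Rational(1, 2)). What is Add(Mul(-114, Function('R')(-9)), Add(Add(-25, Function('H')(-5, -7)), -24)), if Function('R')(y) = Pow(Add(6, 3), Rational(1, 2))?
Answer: Add(-391, Mul(Rational(3, 5), I, Pow(10, Rational(1, 2)))) ≈ Add(-391.00, Mul(1.8974, I))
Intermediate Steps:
Function('R')(y) = 3 (Function('R')(y) = Pow(9, Rational(1, 2)) = 3)
Add(Mul(-114, Function('R')(-9)), Add(Add(-25, Function('H')(-5, -7)), -24)) = Add(Mul(-114, 3), Add(Add(-25, Pow(Add(-5, Mul(-7, Pow(-5, -1))), Rational(1, 2))), -24)) = Add(-342, Add(Add(-25, Pow(Add(-5, Mul(-7, Rational(-1, 5))), Rational(1, 2))), -24)) = Add(-342, Add(Add(-25, Pow(Add(-5, Rational(7, 5)), Rational(1, 2))), -24)) = Add(-342, Add(Add(-25, Pow(Rational(-18, 5), Rational(1, 2))), -24)) = Add(-342, Add(Add(-25, Mul(Rational(3, 5), I, Pow(10, Rational(1, 2)))), -24)) = Add(-342, Add(-49, Mul(Rational(3, 5), I, Pow(10, Rational(1, 2))))) = Add(-391, Mul(Rational(3, 5), I, Pow(10, Rational(1, 2))))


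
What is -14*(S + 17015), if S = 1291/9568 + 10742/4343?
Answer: -4950026911403/20776912 ≈ -2.3825e+5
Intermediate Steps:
S = 108386269/41553824 (S = 1291*(1/9568) + 10742*(1/4343) = 1291/9568 + 10742/4343 = 108386269/41553824 ≈ 2.6083)
-14*(S + 17015) = -14*(108386269/41553824 + 17015) = -14*707146701629/41553824 = -4950026911403/20776912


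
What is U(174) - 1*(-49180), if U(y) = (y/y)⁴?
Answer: 49181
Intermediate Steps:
U(y) = 1 (U(y) = 1⁴ = 1)
U(174) - 1*(-49180) = 1 - 1*(-49180) = 1 + 49180 = 49181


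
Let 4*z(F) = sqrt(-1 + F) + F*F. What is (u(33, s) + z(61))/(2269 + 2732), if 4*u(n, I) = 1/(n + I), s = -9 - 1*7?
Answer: 10543/56678 + sqrt(15)/10002 ≈ 0.18640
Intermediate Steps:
s = -16 (s = -9 - 7 = -16)
u(n, I) = 1/(4*(I + n)) (u(n, I) = 1/(4*(n + I)) = 1/(4*(I + n)))
z(F) = F**2/4 + sqrt(-1 + F)/4 (z(F) = (sqrt(-1 + F) + F*F)/4 = (sqrt(-1 + F) + F**2)/4 = (F**2 + sqrt(-1 + F))/4 = F**2/4 + sqrt(-1 + F)/4)
(u(33, s) + z(61))/(2269 + 2732) = (1/(4*(-16 + 33)) + ((1/4)*61**2 + sqrt(-1 + 61)/4))/(2269 + 2732) = ((1/4)/17 + ((1/4)*3721 + sqrt(60)/4))/5001 = ((1/4)*(1/17) + (3721/4 + (2*sqrt(15))/4))*(1/5001) = (1/68 + (3721/4 + sqrt(15)/2))*(1/5001) = (31629/34 + sqrt(15)/2)*(1/5001) = 10543/56678 + sqrt(15)/10002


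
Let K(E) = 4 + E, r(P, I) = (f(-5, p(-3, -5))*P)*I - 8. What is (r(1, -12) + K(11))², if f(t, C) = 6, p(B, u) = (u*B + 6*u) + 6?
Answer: 4225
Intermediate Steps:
p(B, u) = 6 + 6*u + B*u (p(B, u) = (B*u + 6*u) + 6 = (6*u + B*u) + 6 = 6 + 6*u + B*u)
r(P, I) = -8 + 6*I*P (r(P, I) = (6*P)*I - 8 = 6*I*P - 8 = -8 + 6*I*P)
(r(1, -12) + K(11))² = ((-8 + 6*(-12)*1) + (4 + 11))² = ((-8 - 72) + 15)² = (-80 + 15)² = (-65)² = 4225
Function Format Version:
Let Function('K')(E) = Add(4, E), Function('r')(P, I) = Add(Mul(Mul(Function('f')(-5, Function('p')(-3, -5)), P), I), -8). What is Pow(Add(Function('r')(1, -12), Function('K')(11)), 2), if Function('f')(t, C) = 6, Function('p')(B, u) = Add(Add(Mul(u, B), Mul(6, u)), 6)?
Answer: 4225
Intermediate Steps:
Function('p')(B, u) = Add(6, Mul(6, u), Mul(B, u)) (Function('p')(B, u) = Add(Add(Mul(B, u), Mul(6, u)), 6) = Add(Add(Mul(6, u), Mul(B, u)), 6) = Add(6, Mul(6, u), Mul(B, u)))
Function('r')(P, I) = Add(-8, Mul(6, I, P)) (Function('r')(P, I) = Add(Mul(Mul(6, P), I), -8) = Add(Mul(6, I, P), -8) = Add(-8, Mul(6, I, P)))
Pow(Add(Function('r')(1, -12), Function('K')(11)), 2) = Pow(Add(Add(-8, Mul(6, -12, 1)), Add(4, 11)), 2) = Pow(Add(Add(-8, -72), 15), 2) = Pow(Add(-80, 15), 2) = Pow(-65, 2) = 4225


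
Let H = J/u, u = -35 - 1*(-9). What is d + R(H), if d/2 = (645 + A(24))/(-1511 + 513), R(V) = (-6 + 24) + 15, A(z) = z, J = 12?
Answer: 15798/499 ≈ 31.659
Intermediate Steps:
u = -26 (u = -35 + 9 = -26)
H = -6/13 (H = 12/(-26) = 12*(-1/26) = -6/13 ≈ -0.46154)
R(V) = 33 (R(V) = 18 + 15 = 33)
d = -669/499 (d = 2*((645 + 24)/(-1511 + 513)) = 2*(669/(-998)) = 2*(669*(-1/998)) = 2*(-669/998) = -669/499 ≈ -1.3407)
d + R(H) = -669/499 + 33 = 15798/499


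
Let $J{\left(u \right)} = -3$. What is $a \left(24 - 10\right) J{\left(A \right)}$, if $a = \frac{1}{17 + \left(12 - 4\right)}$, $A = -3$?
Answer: $- \frac{42}{25} \approx -1.68$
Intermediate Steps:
$a = \frac{1}{25}$ ($a = \frac{1}{17 + 8} = \frac{1}{25} \approx 0.04$)
$a \left(24 - 10\right) J{\left(A \right)} = \frac{24 - 10}{25} \left(-3\right) = \frac{1}{25} \cdot 14 \left(-3\right) = \frac{14}{25} \left(-3\right) = - \frac{42}{25}$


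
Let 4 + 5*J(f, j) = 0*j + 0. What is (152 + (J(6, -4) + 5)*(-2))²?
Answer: 515524/25 ≈ 20621.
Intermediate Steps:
J(f, j) = -⅘ (J(f, j) = -⅘ + (0*j + 0)/5 = -⅘ + (0 + 0)/5 = -⅘ + (⅕)*0 = -⅘ + 0 = -⅘)
(152 + (J(6, -4) + 5)*(-2))² = (152 + (-⅘ + 5)*(-2))² = (152 + (21/5)*(-2))² = (152 - 42/5)² = (718/5)² = 515524/25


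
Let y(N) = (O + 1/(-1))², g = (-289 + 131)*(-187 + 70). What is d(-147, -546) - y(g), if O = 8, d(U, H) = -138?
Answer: -187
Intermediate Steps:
g = 18486 (g = -158*(-117) = 18486)
y(N) = 49 (y(N) = (8 + 1/(-1))² = (8 - 1)² = 7² = 49)
d(-147, -546) - y(g) = -138 - 1*49 = -138 - 49 = -187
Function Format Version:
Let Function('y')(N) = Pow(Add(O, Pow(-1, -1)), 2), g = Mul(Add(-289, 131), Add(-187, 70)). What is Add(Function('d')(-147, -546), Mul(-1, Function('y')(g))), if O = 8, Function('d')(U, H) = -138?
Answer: -187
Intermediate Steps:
g = 18486 (g = Mul(-158, -117) = 18486)
Function('y')(N) = 49 (Function('y')(N) = Pow(Add(8, Pow(-1, -1)), 2) = Pow(Add(8, -1), 2) = Pow(7, 2) = 49)
Add(Function('d')(-147, -546), Mul(-1, Function('y')(g))) = Add(-138, Mul(-1, 49)) = Add(-138, -49) = -187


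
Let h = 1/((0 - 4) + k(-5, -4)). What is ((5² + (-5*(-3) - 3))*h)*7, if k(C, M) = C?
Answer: -259/9 ≈ -28.778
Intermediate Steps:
h = -⅑ (h = 1/((0 - 4) - 5) = 1/(-4 - 5) = 1/(-9) = -⅑ ≈ -0.11111)
((5² + (-5*(-3) - 3))*h)*7 = ((5² + (-5*(-3) - 3))*(-⅑))*7 = ((25 + (15 - 3))*(-⅑))*7 = ((25 + 12)*(-⅑))*7 = (37*(-⅑))*7 = -37/9*7 = -259/9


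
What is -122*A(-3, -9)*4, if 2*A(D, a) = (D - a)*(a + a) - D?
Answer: 25620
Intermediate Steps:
A(D, a) = -D/2 + a*(D - a) (A(D, a) = ((D - a)*(a + a) - D)/2 = ((D - a)*(2*a) - D)/2 = (2*a*(D - a) - D)/2 = (-D + 2*a*(D - a))/2 = -D/2 + a*(D - a))
-122*A(-3, -9)*4 = -122*(-1*(-9)² - ½*(-3) - 3*(-9))*4 = -122*(-1*81 + 3/2 + 27)*4 = -122*(-81 + 3/2 + 27)*4 = -(-6405)*4 = -122*(-210) = 25620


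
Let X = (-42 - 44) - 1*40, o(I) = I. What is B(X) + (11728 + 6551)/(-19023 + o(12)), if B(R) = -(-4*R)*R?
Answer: 402418755/6337 ≈ 63503.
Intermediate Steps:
X = -126 (X = -86 - 40 = -126)
B(R) = 4*R**2 (B(R) = -(-4)*R**2 = 4*R**2)
B(X) + (11728 + 6551)/(-19023 + o(12)) = 4*(-126)**2 + (11728 + 6551)/(-19023 + 12) = 4*15876 + 18279/(-19011) = 63504 + 18279*(-1/19011) = 63504 - 6093/6337 = 402418755/6337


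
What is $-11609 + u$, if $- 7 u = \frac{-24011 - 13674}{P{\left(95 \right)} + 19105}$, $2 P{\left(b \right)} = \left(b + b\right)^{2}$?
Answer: $- \frac{603857816}{52017} \approx -11609.0$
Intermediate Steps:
$P{\left(b \right)} = 2 b^{2}$ ($P{\left(b \right)} = \frac{\left(b + b\right)^{2}}{2} = \frac{\left(2 b\right)^{2}}{2} = \frac{4 b^{2}}{2} = 2 b^{2}$)
$u = \frac{7537}{52017}$ ($u = - \frac{\left(-24011 - 13674\right) \frac{1}{2 \cdot 95^{2} + 19105}}{7} = - \frac{\left(-24011 - 13674\right) \frac{1}{2 \cdot 9025 + 19105}}{7} = - \frac{\left(-37685\right) \frac{1}{18050 + 19105}}{7} = - \frac{\left(-37685\right) \frac{1}{37155}}{7} = \left(- \frac{1}{7}\right) \left(- \frac{7537}{7431}\right) = \frac{7537}{52017} \approx 0.14489$)
$-11609 + u = -11609 + \frac{7537}{52017} = - \frac{603857816}{52017}$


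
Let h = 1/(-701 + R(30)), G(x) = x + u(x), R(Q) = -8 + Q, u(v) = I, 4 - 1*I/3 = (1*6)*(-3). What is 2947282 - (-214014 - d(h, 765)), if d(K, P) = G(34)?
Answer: 3161396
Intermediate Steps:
I = 66 (I = 12 - 3*1*6*(-3) = 12 - 18*(-3) = 12 - 3*(-18) = 12 + 54 = 66)
u(v) = 66
G(x) = 66 + x (G(x) = x + 66 = 66 + x)
h = -1/679 (h = 1/(-701 + (-8 + 30)) = 1/(-701 + 22) = 1/(-679) = -1/679 ≈ -0.0014728)
d(K, P) = 100 (d(K, P) = 66 + 34 = 100)
2947282 - (-214014 - d(h, 765)) = 2947282 - (-214014 - 1*100) = 2947282 - (-214014 - 100) = 2947282 - 1*(-214114) = 2947282 + 214114 = 3161396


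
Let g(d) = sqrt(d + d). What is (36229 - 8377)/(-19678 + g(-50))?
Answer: -68508957/48402973 - 34815*I/48402973 ≈ -1.4154 - 0.00071927*I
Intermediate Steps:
g(d) = sqrt(2)*sqrt(d) (g(d) = sqrt(2*d) = sqrt(2)*sqrt(d))
(36229 - 8377)/(-19678 + g(-50)) = (36229 - 8377)/(-19678 + sqrt(2)*sqrt(-50)) = 27852/(-19678 + sqrt(2)*(5*I*sqrt(2))) = 27852/(-19678 + 10*I) = 27852*((-19678 - 10*I)/387223784) = 6963*(-19678 - 10*I)/96805946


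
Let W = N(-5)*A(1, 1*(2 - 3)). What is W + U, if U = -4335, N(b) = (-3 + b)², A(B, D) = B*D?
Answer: -4399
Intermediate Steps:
W = -64 (W = (-3 - 5)²*(1*(1*(2 - 3))) = (-8)²*(1*(1*(-1))) = 64*(1*(-1)) = 64*(-1) = -64)
W + U = -64 - 4335 = -4399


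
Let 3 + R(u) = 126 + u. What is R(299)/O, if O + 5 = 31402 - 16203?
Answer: 211/7597 ≈ 0.027774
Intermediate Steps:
R(u) = 123 + u (R(u) = -3 + (126 + u) = 123 + u)
O = 15194 (O = -5 + (31402 - 16203) = -5 + 15199 = 15194)
R(299)/O = (123 + 299)/15194 = 422*(1/15194) = 211/7597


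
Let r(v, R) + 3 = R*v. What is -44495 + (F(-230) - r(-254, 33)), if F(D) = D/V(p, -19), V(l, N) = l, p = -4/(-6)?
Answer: -36455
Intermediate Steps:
r(v, R) = -3 + R*v
p = ⅔ (p = -4*(-⅙) = ⅔ ≈ 0.66667)
F(D) = 3*D/2 (F(D) = D/(⅔) = D*(3/2) = 3*D/2)
-44495 + (F(-230) - r(-254, 33)) = -44495 + ((3/2)*(-230) - (-3 + 33*(-254))) = -44495 + (-345 - (-3 - 8382)) = -44495 + (-345 - 1*(-8385)) = -44495 + (-345 + 8385) = -44495 + 8040 = -36455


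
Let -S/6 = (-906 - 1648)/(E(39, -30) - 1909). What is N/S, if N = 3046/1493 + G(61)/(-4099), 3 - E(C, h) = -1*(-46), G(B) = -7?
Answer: -2032683480/7814993539 ≈ -0.26010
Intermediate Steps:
E(C, h) = -43 (E(C, h) = 3 - (-1)*(-46) = 3 - 1*46 = 3 - 46 = -43)
S = -3831/488 (S = -6*(-906 - 1648)/(-43 - 1909) = -(-15324)/(-1952) = -(-15324)*(-1)/1952 = -6*1277/976 = -3831/488 ≈ -7.8504)
N = 12496005/6119807 (N = 3046/1493 - 7/(-4099) = 3046*(1/1493) - 7*(-1/4099) = 3046/1493 + 7/4099 = 12496005/6119807 ≈ 2.0419)
N/S = 12496005/(6119807*(-3831/488)) = (12496005/6119807)*(-488/3831) = -2032683480/7814993539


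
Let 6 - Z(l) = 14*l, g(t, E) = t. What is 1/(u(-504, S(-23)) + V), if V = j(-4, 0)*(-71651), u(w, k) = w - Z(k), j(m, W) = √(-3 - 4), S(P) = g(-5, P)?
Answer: I/(-580*I + 71651*√7) ≈ -1.6139e-8 + 5.275e-6*I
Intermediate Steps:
S(P) = -5
Z(l) = 6 - 14*l
j(m, W) = I*√7 (j(m, W) = √(-7) = I*√7)
u(w, k) = -6 + w + 14*k (u(w, k) = w - (6 - 14*k) = w + (-6 + 14*k) = -6 + w + 14*k)
V = -71651*I*√7 (V = (I*√7)*(-71651) = -71651*I*√7 ≈ -1.8957e+5*I)
1/(u(-504, S(-23)) + V) = 1/((-6 - 504 + 14*(-5)) - 71651*I*√7) = 1/((-6 - 504 - 70) - 71651*I*√7) = 1/(-580 - 71651*I*√7)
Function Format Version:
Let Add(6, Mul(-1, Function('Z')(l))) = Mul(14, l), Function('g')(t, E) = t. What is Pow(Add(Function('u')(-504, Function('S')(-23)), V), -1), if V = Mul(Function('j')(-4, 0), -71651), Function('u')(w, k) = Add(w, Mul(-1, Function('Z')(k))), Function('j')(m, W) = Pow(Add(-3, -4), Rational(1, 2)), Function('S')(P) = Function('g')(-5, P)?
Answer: Mul(I, Pow(Add(Mul(-580, I), Mul(71651, Pow(7, Rational(1, 2)))), -1)) ≈ Add(-1.6139e-8, Mul(5.2750e-6, I))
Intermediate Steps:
Function('S')(P) = -5
Function('Z')(l) = Add(6, Mul(-14, l)) (Function('Z')(l) = Add(6, Mul(-1, Mul(14, l))) = Add(6, Mul(-14, l)))
Function('j')(m, W) = Mul(I, Pow(7, Rational(1, 2))) (Function('j')(m, W) = Pow(-7, Rational(1, 2)) = Mul(I, Pow(7, Rational(1, 2))))
Function('u')(w, k) = Add(-6, w, Mul(14, k)) (Function('u')(w, k) = Add(w, Mul(-1, Add(6, Mul(-14, k)))) = Add(w, Add(-6, Mul(14, k))) = Add(-6, w, Mul(14, k)))
V = Mul(-71651, I, Pow(7, Rational(1, 2))) (V = Mul(Mul(I, Pow(7, Rational(1, 2))), -71651) = Mul(-71651, I, Pow(7, Rational(1, 2))) ≈ Mul(-1.8957e+5, I))
Pow(Add(Function('u')(-504, Function('S')(-23)), V), -1) = Pow(Add(Add(-6, -504, Mul(14, -5)), Mul(-71651, I, Pow(7, Rational(1, 2)))), -1) = Pow(Add(Add(-6, -504, -70), Mul(-71651, I, Pow(7, Rational(1, 2)))), -1) = Pow(Add(-580, Mul(-71651, I, Pow(7, Rational(1, 2)))), -1)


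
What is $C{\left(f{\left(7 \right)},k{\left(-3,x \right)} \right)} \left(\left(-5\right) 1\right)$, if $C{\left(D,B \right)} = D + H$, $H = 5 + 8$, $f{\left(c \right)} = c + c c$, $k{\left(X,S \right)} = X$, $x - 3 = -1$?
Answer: $-345$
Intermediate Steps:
$x = 2$ ($x = 3 - 1 = 2$)
$f{\left(c \right)} = c + c^{2}$
$H = 13$
$C{\left(D,B \right)} = 13 + D$ ($C{\left(D,B \right)} = D + 13 = 13 + D$)
$C{\left(f{\left(7 \right)},k{\left(-3,x \right)} \right)} \left(\left(-5\right) 1\right) = \left(13 + 7 \left(1 + 7\right)\right) \left(\left(-5\right) 1\right) = \left(13 + 7 \cdot 8\right) \left(-5\right) = \left(13 + 56\right) \left(-5\right) = 69 \left(-5\right) = -345$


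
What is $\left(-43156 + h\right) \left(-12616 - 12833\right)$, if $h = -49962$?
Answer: $2369759982$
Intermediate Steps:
$\left(-43156 + h\right) \left(-12616 - 12833\right) = \left(-43156 - 49962\right) \left(-12616 - 12833\right) = \left(-93118\right) \left(-25449\right) = 2369759982$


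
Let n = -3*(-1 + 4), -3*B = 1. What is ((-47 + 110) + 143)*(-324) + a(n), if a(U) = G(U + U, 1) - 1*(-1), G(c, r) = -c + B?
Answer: -200176/3 ≈ -66725.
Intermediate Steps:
B = -⅓ (B = -⅓*1 = -⅓ ≈ -0.33333)
G(c, r) = -⅓ - c (G(c, r) = -c - ⅓ = -⅓ - c)
n = -9 (n = -3*3 = -9)
a(U) = ⅔ - 2*U (a(U) = (-⅓ - (U + U)) - 1*(-1) = (-⅓ - 2*U) + 1 = ⅔ - 2*U)
((-47 + 110) + 143)*(-324) + a(n) = ((-47 + 110) + 143)*(-324) + (⅔ - 2*(-9)) = (63 + 143)*(-324) + (⅔ + 18) = 206*(-324) + 56/3 = -66744 + 56/3 = -200176/3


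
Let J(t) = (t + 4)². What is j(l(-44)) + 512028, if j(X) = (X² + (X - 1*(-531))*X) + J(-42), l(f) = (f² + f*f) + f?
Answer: 31853308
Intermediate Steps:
J(t) = (4 + t)²
l(f) = f + 2*f² (l(f) = (f² + f²) + f = 2*f² + f = f + 2*f²)
j(X) = 1444 + X² + X*(531 + X) (j(X) = (X² + (X - 1*(-531))*X) + (4 - 42)² = (X² + (X + 531)*X) + (-38)² = (X² + (531 + X)*X) + 1444 = (X² + X*(531 + X)) + 1444 = 1444 + X² + X*(531 + X))
j(l(-44)) + 512028 = (1444 + 2*(-44*(1 + 2*(-44)))² + 531*(-44*(1 + 2*(-44)))) + 512028 = (1444 + 2*(-44*(1 - 88))² + 531*(-44*(1 - 88))) + 512028 = (1444 + 2*(-44*(-87))² + 531*(-44*(-87))) + 512028 = (1444 + 2*3828² + 531*3828) + 512028 = (1444 + 2*14653584 + 2032668) + 512028 = (1444 + 29307168 + 2032668) + 512028 = 31341280 + 512028 = 31853308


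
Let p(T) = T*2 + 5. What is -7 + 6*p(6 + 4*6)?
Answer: 383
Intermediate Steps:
p(T) = 5 + 2*T (p(T) = 2*T + 5 = 5 + 2*T)
-7 + 6*p(6 + 4*6) = -7 + 6*(5 + 2*(6 + 4*6)) = -7 + 6*(5 + 2*(6 + 24)) = -7 + 6*(5 + 2*30) = -7 + 6*(5 + 60) = -7 + 6*65 = -7 + 390 = 383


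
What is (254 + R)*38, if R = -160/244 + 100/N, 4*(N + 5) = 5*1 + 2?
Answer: 6707076/793 ≈ 8457.8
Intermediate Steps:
N = -13/4 (N = -5 + (5*1 + 2)/4 = -5 + (5 + 2)/4 = -5 + (1/4)*7 = -5 + 7/4 = -13/4 ≈ -3.2500)
R = -24920/793 (R = -160/244 + 100/(-13/4) = -160*1/244 + 100*(-4/13) = -40/61 - 400/13 = -24920/793 ≈ -31.425)
(254 + R)*38 = (254 - 24920/793)*38 = (176502/793)*38 = 6707076/793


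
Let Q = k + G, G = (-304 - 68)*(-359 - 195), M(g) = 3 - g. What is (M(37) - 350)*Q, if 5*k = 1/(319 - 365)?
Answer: -9100845888/115 ≈ -7.9138e+7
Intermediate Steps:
k = -1/230 (k = 1/(5*(319 - 365)) = (1/5)/(-46) = (1/5)*(-1/46) = -1/230 ≈ -0.0043478)
G = 206088 (G = -372*(-554) = 206088)
Q = 47400239/230 (Q = -1/230 + 206088 = 47400239/230 ≈ 2.0609e+5)
(M(37) - 350)*Q = ((3 - 1*37) - 350)*(47400239/230) = ((3 - 37) - 350)*(47400239/230) = (-34 - 350)*(47400239/230) = -384*47400239/230 = -9100845888/115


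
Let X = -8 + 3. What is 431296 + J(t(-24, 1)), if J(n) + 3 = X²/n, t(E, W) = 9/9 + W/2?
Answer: 1293929/3 ≈ 4.3131e+5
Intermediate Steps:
X = -5
t(E, W) = 1 + W/2 (t(E, W) = 9*(⅑) + W*(½) = 1 + W/2)
J(n) = -3 + 25/n (J(n) = -3 + (-5)²/n = -3 + 25/n)
431296 + J(t(-24, 1)) = 431296 + (-3 + 25/(1 + (½)*1)) = 431296 + (-3 + 25/(1 + ½)) = 431296 + (-3 + 25/(3/2)) = 431296 + (-3 + 25*(⅔)) = 431296 + (-3 + 50/3) = 431296 + 41/3 = 1293929/3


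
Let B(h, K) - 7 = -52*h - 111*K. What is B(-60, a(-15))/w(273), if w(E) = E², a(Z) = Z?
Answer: 4792/74529 ≈ 0.064297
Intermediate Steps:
B(h, K) = 7 - 111*K - 52*h (B(h, K) = 7 + (-52*h - 111*K) = 7 + (-111*K - 52*h) = 7 - 111*K - 52*h)
B(-60, a(-15))/w(273) = (7 - 111*(-15) - 52*(-60))/(273²) = (7 + 1665 + 3120)/74529 = 4792*(1/74529) = 4792/74529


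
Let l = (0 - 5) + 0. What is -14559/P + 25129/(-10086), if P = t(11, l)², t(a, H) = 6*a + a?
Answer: -295831915/59799894 ≈ -4.9470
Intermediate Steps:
l = -5 (l = -5 + 0 = -5)
t(a, H) = 7*a
P = 5929 (P = (7*11)² = 77² = 5929)
-14559/P + 25129/(-10086) = -14559/5929 + 25129/(-10086) = -14559*1/5929 + 25129*(-1/10086) = -14559/5929 - 25129/10086 = -295831915/59799894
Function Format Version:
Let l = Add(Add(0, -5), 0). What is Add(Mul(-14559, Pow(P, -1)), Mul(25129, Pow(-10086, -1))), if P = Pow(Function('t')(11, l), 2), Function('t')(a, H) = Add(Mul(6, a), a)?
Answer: Rational(-295831915, 59799894) ≈ -4.9470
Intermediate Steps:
l = -5 (l = Add(-5, 0) = -5)
Function('t')(a, H) = Mul(7, a)
P = 5929 (P = Pow(Mul(7, 11), 2) = Pow(77, 2) = 5929)
Add(Mul(-14559, Pow(P, -1)), Mul(25129, Pow(-10086, -1))) = Add(Mul(-14559, Pow(5929, -1)), Mul(25129, Pow(-10086, -1))) = Add(Mul(-14559, Rational(1, 5929)), Mul(25129, Rational(-1, 10086))) = Add(Rational(-14559, 5929), Rational(-25129, 10086)) = Rational(-295831915, 59799894)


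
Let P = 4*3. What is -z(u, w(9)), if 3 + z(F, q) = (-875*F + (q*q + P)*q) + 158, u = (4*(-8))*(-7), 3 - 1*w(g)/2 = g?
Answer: 197717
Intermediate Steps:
P = 12
w(g) = 6 - 2*g
u = 224 (u = -32*(-7) = 224)
z(F, q) = 155 - 875*F + q*(12 + q²) (z(F, q) = -3 + ((-875*F + (q*q + 12)*q) + 158) = -3 + ((-875*F + (q² + 12)*q) + 158) = -3 + ((-875*F + (12 + q²)*q) + 158) = -3 + ((-875*F + q*(12 + q²)) + 158) = -3 + (158 - 875*F + q*(12 + q²)) = 155 - 875*F + q*(12 + q²))
-z(u, w(9)) = -(155 + (6 - 2*9)³ - 875*224 + 12*(6 - 2*9)) = -(155 + (6 - 18)³ - 196000 + 12*(6 - 18)) = -(155 + (-12)³ - 196000 + 12*(-12)) = -(155 - 1728 - 196000 - 144) = -1*(-197717) = 197717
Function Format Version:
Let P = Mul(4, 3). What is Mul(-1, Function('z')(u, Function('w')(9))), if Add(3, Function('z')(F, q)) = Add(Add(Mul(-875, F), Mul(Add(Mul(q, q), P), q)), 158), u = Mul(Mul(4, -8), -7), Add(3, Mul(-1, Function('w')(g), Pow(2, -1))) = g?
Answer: 197717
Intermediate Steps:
P = 12
Function('w')(g) = Add(6, Mul(-2, g))
u = 224 (u = Mul(-32, -7) = 224)
Function('z')(F, q) = Add(155, Mul(-875, F), Mul(q, Add(12, Pow(q, 2)))) (Function('z')(F, q) = Add(-3, Add(Add(Mul(-875, F), Mul(Add(Mul(q, q), 12), q)), 158)) = Add(-3, Add(Add(Mul(-875, F), Mul(Add(Pow(q, 2), 12), q)), 158)) = Add(-3, Add(Add(Mul(-875, F), Mul(Add(12, Pow(q, 2)), q)), 158)) = Add(-3, Add(Add(Mul(-875, F), Mul(q, Add(12, Pow(q, 2)))), 158)) = Add(-3, Add(158, Mul(-875, F), Mul(q, Add(12, Pow(q, 2))))) = Add(155, Mul(-875, F), Mul(q, Add(12, Pow(q, 2)))))
Mul(-1, Function('z')(u, Function('w')(9))) = Mul(-1, Add(155, Pow(Add(6, Mul(-2, 9)), 3), Mul(-875, 224), Mul(12, Add(6, Mul(-2, 9))))) = Mul(-1, Add(155, Pow(Add(6, -18), 3), -196000, Mul(12, Add(6, -18)))) = Mul(-1, Add(155, Pow(-12, 3), -196000, Mul(12, -12))) = Mul(-1, Add(155, -1728, -196000, -144)) = Mul(-1, -197717) = 197717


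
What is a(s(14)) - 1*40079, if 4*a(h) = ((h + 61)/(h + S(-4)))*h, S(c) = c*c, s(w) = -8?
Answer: -160369/4 ≈ -40092.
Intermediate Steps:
S(c) = c**2
a(h) = h*(61 + h)/(4*(16 + h)) (a(h) = (((h + 61)/(h + (-4)**2))*h)/4 = (((61 + h)/(h + 16))*h)/4 = (((61 + h)/(16 + h))*h)/4 = (h*(61 + h)/(16 + h))/4 = h*(61 + h)/(4*(16 + h)))
a(s(14)) - 1*40079 = (1/4)*(-8)*(61 - 8)/(16 - 8) - 1*40079 = (1/4)*(-8)*53/8 - 40079 = (1/4)*(-8)*(1/8)*53 - 40079 = -53/4 - 40079 = -160369/4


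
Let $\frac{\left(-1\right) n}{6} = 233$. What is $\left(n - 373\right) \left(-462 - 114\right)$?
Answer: $1020096$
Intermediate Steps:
$n = -1398$ ($n = \left(-6\right) 233 = -1398$)
$\left(n - 373\right) \left(-462 - 114\right) = \left(-1398 - 373\right) \left(-462 - 114\right) = \left(-1771\right) \left(-576\right) = 1020096$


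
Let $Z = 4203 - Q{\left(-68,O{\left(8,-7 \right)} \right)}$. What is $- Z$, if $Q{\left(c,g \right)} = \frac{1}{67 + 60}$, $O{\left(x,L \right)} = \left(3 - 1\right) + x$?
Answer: $- \frac{533780}{127} \approx -4203.0$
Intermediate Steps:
$O{\left(x,L \right)} = 2 + x$
$Q{\left(c,g \right)} = \frac{1}{127}$
$Z = \frac{533780}{127}$ ($Z = 4203 - \frac{1}{127} = \frac{533780}{127} \approx 4203.0$)
$- Z = \left(-1\right) \frac{533780}{127} = - \frac{533780}{127}$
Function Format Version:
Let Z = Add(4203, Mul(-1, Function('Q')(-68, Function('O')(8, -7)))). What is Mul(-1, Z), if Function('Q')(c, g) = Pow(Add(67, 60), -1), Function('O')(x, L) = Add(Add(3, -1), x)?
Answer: Rational(-533780, 127) ≈ -4203.0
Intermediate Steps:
Function('O')(x, L) = Add(2, x)
Function('Q')(c, g) = Rational(1, 127) (Function('Q')(c, g) = Pow(127, -1) = Rational(1, 127))
Z = Rational(533780, 127) (Z = Add(4203, Mul(-1, Rational(1, 127))) = Add(4203, Rational(-1, 127)) = Rational(533780, 127) ≈ 4203.0)
Mul(-1, Z) = Mul(-1, Rational(533780, 127)) = Rational(-533780, 127)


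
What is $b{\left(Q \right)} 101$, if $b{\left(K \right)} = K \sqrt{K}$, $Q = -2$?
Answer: $- 202 i \sqrt{2} \approx - 285.67 i$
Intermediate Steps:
$b{\left(K \right)} = K^{\frac{3}{2}}$
$b{\left(Q \right)} 101 = \left(-2\right)^{\frac{3}{2}} \cdot 101 = - 2 i \sqrt{2} \cdot 101 = - 202 i \sqrt{2}$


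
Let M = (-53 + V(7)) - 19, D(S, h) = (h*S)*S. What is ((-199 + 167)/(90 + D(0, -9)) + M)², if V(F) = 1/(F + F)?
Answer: 2073800521/396900 ≈ 5225.0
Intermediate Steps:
D(S, h) = h*S² (D(S, h) = (S*h)*S = h*S²)
V(F) = 1/(2*F)
M = -1007/14 (M = (-53 + (½)/7) - 19 = (-53 + (½)*(⅐)) - 19 = (-53 + 1/14) - 19 = -741/14 - 19 = -1007/14 ≈ -71.929)
((-199 + 167)/(90 + D(0, -9)) + M)² = ((-199 + 167)/(90 - 9*0²) - 1007/14)² = (-32/(90 - 9*0) - 1007/14)² = (-32/(90 + 0) - 1007/14)² = (-32/90 - 1007/14)² = (-32*1/90 - 1007/14)² = (-16/45 - 1007/14)² = (-45539/630)² = 2073800521/396900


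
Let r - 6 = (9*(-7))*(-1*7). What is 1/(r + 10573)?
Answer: 1/11020 ≈ 9.0744e-5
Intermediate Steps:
r = 447 (r = 6 + (9*(-7))*(-1*7) = 6 - 63*(-7) = 6 + 441 = 447)
1/(r + 10573) = 1/(447 + 10573) = 1/11020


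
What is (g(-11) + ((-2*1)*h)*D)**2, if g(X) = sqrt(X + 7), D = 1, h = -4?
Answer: 60 + 32*I ≈ 60.0 + 32.0*I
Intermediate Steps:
g(X) = sqrt(7 + X)
(g(-11) + ((-2*1)*h)*D)**2 = (sqrt(7 - 11) + (-2*1*(-4))*1)**2 = (sqrt(-4) - 2*(-4)*1)**2 = (2*I + 8*1)**2 = (2*I + 8)**2 = (8 + 2*I)**2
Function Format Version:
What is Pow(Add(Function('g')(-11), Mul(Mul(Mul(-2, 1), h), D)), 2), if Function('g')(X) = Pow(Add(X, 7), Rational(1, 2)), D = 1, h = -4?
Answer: Add(60, Mul(32, I)) ≈ Add(60.000, Mul(32.000, I))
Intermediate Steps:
Function('g')(X) = Pow(Add(7, X), Rational(1, 2))
Pow(Add(Function('g')(-11), Mul(Mul(Mul(-2, 1), h), D)), 2) = Pow(Add(Pow(Add(7, -11), Rational(1, 2)), Mul(Mul(Mul(-2, 1), -4), 1)), 2) = Pow(Add(Pow(-4, Rational(1, 2)), Mul(Mul(-2, -4), 1)), 2) = Pow(Add(Mul(2, I), Mul(8, 1)), 2) = Pow(Add(Mul(2, I), 8), 2) = Pow(Add(8, Mul(2, I)), 2)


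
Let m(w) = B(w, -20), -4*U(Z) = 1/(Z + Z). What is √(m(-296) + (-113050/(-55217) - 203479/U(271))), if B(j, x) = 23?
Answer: √1345006897931878905/55217 ≈ 21003.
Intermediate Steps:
U(Z) = -1/(8*Z) (U(Z) = -1/(4*(Z + Z)) = -1/(2*Z)/4 = -1/(8*Z))
m(w) = 23
√(m(-296) + (-113050/(-55217) - 203479/U(271))) = √(23 + (-113050/(-55217) - 203479/((-⅛/271)))) = √(23 + (-113050*(-1/55217) - 203479/((-⅛*1/271)))) = √(23 + (113050/55217 - 203479/(-1/2168))) = √(23 + (113050/55217 - 203479*(-2168))) = √(23 + (113050/55217 + 441142472)) = √(23 + 24358563989474/55217) = √(24358565259465/55217) = √1345006897931878905/55217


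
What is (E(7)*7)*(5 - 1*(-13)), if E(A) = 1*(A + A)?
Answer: 1764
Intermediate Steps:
E(A) = 2*A (E(A) = 1*(2*A) = 2*A)
(E(7)*7)*(5 - 1*(-13)) = ((2*7)*7)*(5 - 1*(-13)) = (14*7)*(5 + 13) = 98*18 = 1764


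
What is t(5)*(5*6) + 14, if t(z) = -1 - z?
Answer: -166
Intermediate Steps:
t(5)*(5*6) + 14 = (-1 - 1*5)*(5*6) + 14 = (-1 - 5)*30 + 14 = -6*30 + 14 = -180 + 14 = -166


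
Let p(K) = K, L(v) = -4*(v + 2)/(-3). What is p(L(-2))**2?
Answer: 0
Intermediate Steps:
L(v) = 8/3 + 4*v/3 (L(v) = -4*(2 + v)*(-1/3) = (-8 - 4*v)*(-1/3) = 8/3 + 4*v/3)
p(L(-2))**2 = (8/3 + (4/3)*(-2))**2 = (8/3 - 8/3)**2 = 0**2 = 0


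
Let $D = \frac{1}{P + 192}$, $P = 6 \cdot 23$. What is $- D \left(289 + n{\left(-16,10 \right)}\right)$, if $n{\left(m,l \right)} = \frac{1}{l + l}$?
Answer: $- \frac{1927}{2200} \approx -0.87591$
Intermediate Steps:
$P = 138$
$n{\left(m,l \right)} = \frac{1}{2 l}$
$D = \frac{1}{330}$ ($D = \frac{1}{138 + 192} = \frac{1}{330} \approx 0.0030303$)
$- D \left(289 + n{\left(-16,10 \right)}\right) = \left(-1\right) \frac{1}{330} \left(289 + \frac{1}{2 \cdot 10}\right) = - \frac{289 + \frac{1}{2} \cdot \frac{1}{10}}{330} = - \frac{289 + \frac{1}{20}}{330} = \left(- \frac{1}{330}\right) \frac{5781}{20} = - \frac{1927}{2200}$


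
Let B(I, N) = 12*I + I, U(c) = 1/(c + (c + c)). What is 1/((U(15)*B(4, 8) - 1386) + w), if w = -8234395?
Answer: -45/370610093 ≈ -1.2142e-7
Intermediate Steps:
U(c) = 1/(3*c) (U(c) = 1/(c + 2*c) = 1/(3*c))
B(I, N) = 13*I
1/((U(15)*B(4, 8) - 1386) + w) = 1/((((⅓)/15)*(13*4) - 1386) - 8234395) = 1/((((⅓)*(1/15))*52 - 1386) - 8234395) = 1/(((1/45)*52 - 1386) - 8234395) = 1/((52/45 - 1386) - 8234395) = 1/(-62318/45 - 8234395) = 1/(-370610093/45) = -45/370610093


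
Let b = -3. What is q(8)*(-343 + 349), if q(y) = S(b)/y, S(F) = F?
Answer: -9/4 ≈ -2.2500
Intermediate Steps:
q(y) = -3/y
q(8)*(-343 + 349) = (-3/8)*(-343 + 349) = -3*⅛*6 = -3/8*6 = -9/4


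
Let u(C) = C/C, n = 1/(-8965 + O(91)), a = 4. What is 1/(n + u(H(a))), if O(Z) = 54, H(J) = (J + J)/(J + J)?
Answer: 8911/8910 ≈ 1.0001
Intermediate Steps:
H(J) = 1 (H(J) = (2*J)/((2*J)) = (2*J)*(1/(2*J)) = 1)
n = -1/8911 (n = 1/(-8965 + 54) = 1/(-8911) = -1/8911 ≈ -0.00011222)
u(C) = 1
1/(n + u(H(a))) = 1/(-1/8911 + 1) = 1/(8910/8911) = 8911/8910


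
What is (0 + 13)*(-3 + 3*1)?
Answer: 0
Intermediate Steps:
(0 + 13)*(-3 + 3*1) = 13*(-3 + 3) = 13*0 = 0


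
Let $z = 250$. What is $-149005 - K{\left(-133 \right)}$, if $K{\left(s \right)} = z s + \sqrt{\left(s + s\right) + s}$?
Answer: $-115755 - i \sqrt{399} \approx -1.1576 \cdot 10^{5} - 19.975 i$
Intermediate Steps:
$K{\left(s \right)} = 250 s + \sqrt{3} \sqrt{s}$ ($K{\left(s \right)} = 250 s + \sqrt{\left(s + s\right) + s} = 250 s + \sqrt{2 s + s} = 250 s + \sqrt{3 s} = 250 s + \sqrt{3} \sqrt{s}$)
$-149005 - K{\left(-133 \right)} = -149005 - \left(250 \left(-133\right) + \sqrt{3} \sqrt{-133}\right) = -149005 - \left(-33250 + \sqrt{3} i \sqrt{133}\right) = -149005 - \left(-33250 + i \sqrt{399}\right) = -149005 + \left(33250 - i \sqrt{399}\right) = -115755 - i \sqrt{399}$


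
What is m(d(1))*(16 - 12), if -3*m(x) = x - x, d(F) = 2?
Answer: 0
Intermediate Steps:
m(x) = 0 (m(x) = -(x - x)/3 = -⅓*0 = 0)
m(d(1))*(16 - 12) = 0*(16 - 12) = 0*4 = 0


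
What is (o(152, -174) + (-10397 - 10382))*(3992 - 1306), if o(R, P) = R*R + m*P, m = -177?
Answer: 88968378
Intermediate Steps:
o(R, P) = R² - 177*P (o(R, P) = R*R - 177*P = R² - 177*P)
(o(152, -174) + (-10397 - 10382))*(3992 - 1306) = ((152² - 177*(-174)) + (-10397 - 10382))*(3992 - 1306) = ((23104 + 30798) - 20779)*2686 = (53902 - 20779)*2686 = 33123*2686 = 88968378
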